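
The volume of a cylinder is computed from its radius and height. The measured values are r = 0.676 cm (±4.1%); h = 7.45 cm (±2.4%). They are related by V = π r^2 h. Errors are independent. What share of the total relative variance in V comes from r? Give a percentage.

92.1%

(δV/V)² = (2·δr/r)² + (1·δh/h)²
  r term: (2×0.0410)² = 0.00672
  h term: (1×0.0240)² = 0.000576
Total = 0.00730. Share from r = 0.00672/0.00730 = 0.921.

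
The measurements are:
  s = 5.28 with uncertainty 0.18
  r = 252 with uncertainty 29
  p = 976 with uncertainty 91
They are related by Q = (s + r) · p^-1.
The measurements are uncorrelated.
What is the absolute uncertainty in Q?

0.0386

Let u = s + r = 257. δu = √(δs² + δr²) = √(0.0324 + 841) = 29.0, so δu/u = 0.113.
Q is then a monomial in u, p:
δQ/Q = √((δu/u)² + (-1·δp/p)²) = √(0.0127 + 0.00869) = 0.146
Q = 0.264, so δQ = 0.146 × 0.264 = 0.0386.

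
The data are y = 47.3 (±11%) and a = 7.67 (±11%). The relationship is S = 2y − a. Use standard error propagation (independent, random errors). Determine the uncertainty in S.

10.4

Absolute uncertainties add in quadrature for a linear combination:
  (2·δy)² = 108;  (δa)² = 0.712
δS = √(109) = 10.4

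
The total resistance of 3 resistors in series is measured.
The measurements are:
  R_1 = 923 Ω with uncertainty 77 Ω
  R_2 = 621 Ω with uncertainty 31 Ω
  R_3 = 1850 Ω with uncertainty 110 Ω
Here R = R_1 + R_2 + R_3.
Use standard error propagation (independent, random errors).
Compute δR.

138 Ω

Sums and differences: (δR)² = Σ (cᵢ δxᵢ)².
  (δR_1)² = 5930;  (δR_2)² = 961;  (δR_3)² = 12100
δR = √(19000) = 138 Ω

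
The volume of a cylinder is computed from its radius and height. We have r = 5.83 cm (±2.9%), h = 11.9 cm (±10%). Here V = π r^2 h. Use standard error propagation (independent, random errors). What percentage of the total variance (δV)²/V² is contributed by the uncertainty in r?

25.2%

(δV/V)² = (2·δr/r)² + (1·δh/h)²
  r term: (2×0.0290)² = 0.00336
  h term: (1×0.100)² = 0.0100
Total = 0.0134. Share from r = 0.00336/0.0134 = 0.252.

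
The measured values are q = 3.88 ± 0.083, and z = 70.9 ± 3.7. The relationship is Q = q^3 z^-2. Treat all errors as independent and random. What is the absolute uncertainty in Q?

Products/powers → add relative errors in quadrature, weighted by exponent:
  (3·δq/q)² = (3×0.0214)² = 0.00412;  (-2·δz/z)² = (-2×0.0522)² = 0.0109
δQ/Q = √(0.0150) = 0.123
Q = 0.0116, so δQ = 0.123 × 0.0116 = 0.00142.

0.00142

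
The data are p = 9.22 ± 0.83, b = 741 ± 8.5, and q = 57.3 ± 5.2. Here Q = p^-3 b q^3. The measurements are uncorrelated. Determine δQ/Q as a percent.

Since Q is a product/quotient, work with relative uncertainties:
  (-3·δp/p)² = (-3×0.0900)² = 0.0729;  (1·δb/b)² = (1×0.0115)² = 0.000132;  (3·δq/q)² = (3×0.0908)² = 0.0741
δQ/Q = √(0.147) = 0.384

38.4%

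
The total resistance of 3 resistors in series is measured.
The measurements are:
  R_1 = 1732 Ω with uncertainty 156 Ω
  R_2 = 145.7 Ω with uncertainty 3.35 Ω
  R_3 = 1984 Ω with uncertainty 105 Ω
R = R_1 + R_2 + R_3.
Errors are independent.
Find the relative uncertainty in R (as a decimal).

0.0487

For a sum/difference, combine absolute errors in quadrature:
  (δR_1)² = 24300;  (δR_2)² = 11.2;  (δR_3)² = 11000
δR = √(35400) = 188 Ω
R = 3862 Ω, so δR/R = 188/3862 = 0.0487.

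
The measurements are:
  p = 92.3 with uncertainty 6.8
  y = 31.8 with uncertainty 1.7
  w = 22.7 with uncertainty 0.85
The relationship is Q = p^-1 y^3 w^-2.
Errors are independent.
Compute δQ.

Each factor contributes (exponent × relative error)² to (δQ/Q)²:
  (-1·δp/p)² = (-1×0.0737)² = 0.00543;  (3·δy/y)² = (3×0.0535)² = 0.0257;  (-2·δw/w)² = (-2×0.0374)² = 0.00561
δQ/Q = √(0.0368) = 0.192
Q = 0.676, so δQ = 0.192 × 0.676 = 0.130.

0.130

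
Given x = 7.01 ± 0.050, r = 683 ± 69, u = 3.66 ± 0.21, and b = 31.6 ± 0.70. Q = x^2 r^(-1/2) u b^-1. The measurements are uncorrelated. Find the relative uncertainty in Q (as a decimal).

0.0809

Relative error in a monomial: (δQ/Q)² = Σ (nᵢ · δxᵢ/xᵢ)².
  (2·δx/x)² = (2×0.00713)² = 0.000203;  (−½·δr/r)² = (-0.5×0.101)² = 0.00255;  (1·δu/u)² = (1×0.0574)² = 0.00329;  (-1·δb/b)² = (-1×0.0222)² = 0.000491
δQ/Q = √(0.00654) = 0.0809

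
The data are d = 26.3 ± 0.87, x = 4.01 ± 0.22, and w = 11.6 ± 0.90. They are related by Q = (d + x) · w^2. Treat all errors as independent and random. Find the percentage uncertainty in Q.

15.8%

Let u = d + x = 30.3. δu = √(δd² + δx²) = √(0.757 + 0.0484) = 0.897, so δu/u = 0.0296.
Q is then a monomial in u, w:
δQ/Q = √((δu/u)² + (2·δw/w)²) = √(0.000877 + 0.0241) = 0.158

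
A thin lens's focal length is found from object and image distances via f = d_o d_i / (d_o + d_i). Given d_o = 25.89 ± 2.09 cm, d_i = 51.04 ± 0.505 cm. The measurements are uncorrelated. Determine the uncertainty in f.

0.922 cm

∂f/∂d_o = (d_i/(d_o+d_i))² = 0.440;  ∂f/∂d_i = (d_o/(d_o+d_i))² = 0.113
δf = √((∂f/∂d_o · δd_o)² + (∂f/∂d_i · δd_i)²) = √(0.846 + 0.00327) = 0.922 cm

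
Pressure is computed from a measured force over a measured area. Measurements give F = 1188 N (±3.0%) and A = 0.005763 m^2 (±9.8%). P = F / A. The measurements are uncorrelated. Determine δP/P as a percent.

Since P is a product/quotient, work with relative uncertainties:
  (1·δF/F)² = (1×0.0300)² = 0.000900;  (-1·δA/A)² = (-1×0.0980)² = 0.00960
δP/P = √(0.0105) = 0.102

10.2%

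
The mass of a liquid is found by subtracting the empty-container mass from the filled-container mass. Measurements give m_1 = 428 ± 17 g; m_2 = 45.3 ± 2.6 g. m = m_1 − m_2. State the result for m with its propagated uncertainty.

Each term contributes (cᵢ δxᵢ)² to (δm)²:
  (δm_1)² = 289;  (δm_2)² = 6.76
δm = √(296) = 17.2 g
m = 383 g.

383 ± 17.2 g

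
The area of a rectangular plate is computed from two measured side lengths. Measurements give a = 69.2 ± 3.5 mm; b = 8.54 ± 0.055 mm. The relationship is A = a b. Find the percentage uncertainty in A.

5.10%

Since A is a product/quotient, work with relative uncertainties:
  (1·δa/a)² = (1×0.0506)² = 0.00256;  (1·δb/b)² = (1×0.00644)² = 4.15e-05
δA/A = √(0.00260) = 0.0510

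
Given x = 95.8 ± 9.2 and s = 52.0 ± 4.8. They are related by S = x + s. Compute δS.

Absolute uncertainties add in quadrature for a linear combination:
  (δx)² = 84.6;  (δs)² = 23.0
δS = √(108) = 10.4

10.4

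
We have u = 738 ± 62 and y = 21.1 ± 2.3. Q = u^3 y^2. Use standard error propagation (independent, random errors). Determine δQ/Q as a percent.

33.3%

Relative error in a monomial: (δQ/Q)² = Σ (nᵢ · δxᵢ/xᵢ)².
  (3·δu/u)² = (3×0.0840)² = 0.0635;  (2·δy/y)² = (2×0.109)² = 0.0475
δQ/Q = √(0.111) = 0.333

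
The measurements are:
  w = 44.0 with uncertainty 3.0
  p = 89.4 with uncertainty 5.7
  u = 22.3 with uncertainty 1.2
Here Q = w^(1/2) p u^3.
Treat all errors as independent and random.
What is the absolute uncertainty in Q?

Each factor contributes (exponent × relative error)² to (δQ/Q)²:
  (½·δw/w)² = (0.5×0.0682)² = 0.00116;  (1·δp/p)² = (1×0.0638)² = 0.00407;  (3·δu/u)² = (3×0.0538)² = 0.0261
δQ/Q = √(0.0313) = 0.177
Q = 6.58e+06, so δQ = 0.177 × 6.58e+06 = 1.16e+06.

1.16e+06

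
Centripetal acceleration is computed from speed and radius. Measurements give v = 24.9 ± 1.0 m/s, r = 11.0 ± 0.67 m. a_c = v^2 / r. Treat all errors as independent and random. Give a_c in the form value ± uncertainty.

a_c is a product of powers, so relative uncertainties combine in quadrature:
  (2·δv/v)² = (2×0.0402)² = 0.00645;  (-1·δr/r)² = (-1×0.0609)² = 0.00371
δa_c/a_c = √(0.0102) = 0.101
a_c = 56.4 m/s^2, so δa_c = 0.101 × 56.4 = 5.68 m/s^2.

56.4 ± 5.68 m/s^2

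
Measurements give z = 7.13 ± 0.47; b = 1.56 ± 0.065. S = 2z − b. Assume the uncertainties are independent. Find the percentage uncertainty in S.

Each term contributes (cᵢ δxᵢ)² to (δS)²:
  (2·δz)² = 0.884;  (δb)² = 0.00423
δS = √(0.888) = 0.942
S = 12.7, so δS/S = 0.942/12.7 = 0.0742.

7.42%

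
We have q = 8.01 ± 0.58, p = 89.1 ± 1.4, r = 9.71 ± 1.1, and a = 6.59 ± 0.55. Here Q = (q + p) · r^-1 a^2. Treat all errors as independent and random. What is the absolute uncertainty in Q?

Let u = q + p = 97.1. δu = √(δq² + δp²) = √(0.336 + 1.96) = 1.52, so δu/u = 0.0156.
Q is then a monomial in u, r, a:
δQ/Q = √((δu/u)² + (-1·δr/r)² + (2·δa/a)²) = √(0.000244 + 0.0128 + 0.0279) = 0.202
Q = 434, so δQ = 0.202 × 434 = 87.9.

87.9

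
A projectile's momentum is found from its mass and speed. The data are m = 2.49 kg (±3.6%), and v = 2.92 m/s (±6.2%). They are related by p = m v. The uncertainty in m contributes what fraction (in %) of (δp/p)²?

25.2%

(δp/p)² = (1·δm/m)² + (1·δv/v)²
  m term: (1×0.0360)² = 0.00130
  v term: (1×0.0620)² = 0.00384
Total = 0.00514. Share from m = 0.00130/0.00514 = 0.252.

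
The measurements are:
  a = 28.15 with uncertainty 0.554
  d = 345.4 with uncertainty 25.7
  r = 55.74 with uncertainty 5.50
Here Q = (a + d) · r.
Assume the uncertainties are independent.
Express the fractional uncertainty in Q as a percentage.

12.0%

Let u = a + d = 373.5. δu = √(δa² + δd²) = √(0.307 + 660) = 25.7, so δu/u = 0.0688.
Q is then a monomial in u, r:
δQ/Q = √((δu/u)² + (1·δr/r)²) = √(0.00474 + 0.00974) = 0.120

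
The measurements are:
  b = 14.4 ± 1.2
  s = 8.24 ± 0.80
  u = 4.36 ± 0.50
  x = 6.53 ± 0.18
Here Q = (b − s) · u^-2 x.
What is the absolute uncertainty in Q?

0.696

Let w = b − s = 6.16. δw = √(δb² + δs²) = √(1.44 + 0.640) = 1.44, so δw/w = 0.234.
Q is then a monomial in w, u, x:
δQ/Q = √((δw/w)² + (-2·δu/u)² + (1·δx/x)²) = √(0.0548 + 0.0526 + 0.000760) = 0.329
Q = 2.12, so δQ = 0.329 × 2.12 = 0.696.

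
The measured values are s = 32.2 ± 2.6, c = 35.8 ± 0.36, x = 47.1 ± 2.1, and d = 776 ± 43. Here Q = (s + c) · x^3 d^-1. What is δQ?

1370

Let u = s + c = 68.0. δu = √(δs² + δc²) = √(6.76 + 0.130) = 2.62, so δu/u = 0.0386.
Q is then a monomial in u, x, d:
δQ/Q = √((δu/u)² + (3·δx/x)² + (-1·δd/d)²) = √(0.00149 + 0.0179 + 0.00307) = 0.150
Q = 9160, so δQ = 0.150 × 9160 = 1370.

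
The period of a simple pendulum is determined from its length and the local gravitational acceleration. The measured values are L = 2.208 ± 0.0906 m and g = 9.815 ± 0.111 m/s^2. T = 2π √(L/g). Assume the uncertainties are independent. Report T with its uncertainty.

Each factor contributes (exponent × relative error)² to (δT/T)²:
  (½·δL/L)² = (0.5×0.0410)² = 0.000421;  (−½·δg/g)² = (-0.5×0.0113)² = 3.2e-05
δT/T = √(0.000453) = 0.0213
T = 2.980 s, so δT = 0.0213 × 2.980 = 0.0634 s.

2.980 ± 0.0634 s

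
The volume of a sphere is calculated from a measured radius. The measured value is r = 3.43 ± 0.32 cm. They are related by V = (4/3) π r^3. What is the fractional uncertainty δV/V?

Relative error in a monomial: (δV/V)² = Σ (nᵢ · δxᵢ/xᵢ)².
  (3·δr/r)² = (3×0.0933)² = 0.0783
δV/V = √(0.0783) = 0.280

0.280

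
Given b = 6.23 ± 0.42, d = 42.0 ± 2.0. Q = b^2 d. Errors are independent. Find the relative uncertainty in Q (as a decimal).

0.143

Since Q is a product/quotient, work with relative uncertainties:
  (2·δb/b)² = (2×0.0674)² = 0.0182;  (1·δd/d)² = (1×0.0476)² = 0.00227
δQ/Q = √(0.0204) = 0.143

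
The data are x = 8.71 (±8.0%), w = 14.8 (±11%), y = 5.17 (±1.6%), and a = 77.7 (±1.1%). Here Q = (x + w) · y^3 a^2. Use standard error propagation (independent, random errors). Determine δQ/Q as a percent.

9.20%

Let u = x + w = 23.5. δu = √(δx² + δw²) = √(0.486 + 2.65) = 1.77, so δu/u = 0.0753.
Q is then a monomial in u, y, a:
δQ/Q = √((δu/u)² + (3·δy/y)² + (2·δa/a)²) = √(0.00567 + 0.00230 + 0.000484) = 0.0920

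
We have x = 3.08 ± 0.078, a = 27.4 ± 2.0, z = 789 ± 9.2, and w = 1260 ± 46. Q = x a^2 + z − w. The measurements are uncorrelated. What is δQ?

346

Let p = x·a^2 = 2310. δp/p = √((1·δx/x)² + (2·δa/a)²) = √(0.000641 + 0.0213) = 0.148, so δp = 343.
Q = p + z − w: δQ = √(δp² + δz² + δw²) = √(1.17e+05 + 84.6 + 2120) = 346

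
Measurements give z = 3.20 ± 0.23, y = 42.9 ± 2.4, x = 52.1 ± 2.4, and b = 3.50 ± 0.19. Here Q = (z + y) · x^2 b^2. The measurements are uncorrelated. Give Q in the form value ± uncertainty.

Let u = z + y = 46.1. δu = √(δz² + δy²) = √(0.0529 + 5.76) = 2.41, so δu/u = 0.0523.
Q is then a monomial in u, x, b:
δQ/Q = √((δu/u)² + (2·δx/x)² + (2·δb/b)²) = √(0.00274 + 0.00849 + 0.0118) = 0.152
Q = 1.53e+06, so δQ = 0.152 × 1.53e+06 = 2.33e+05.

(1.53 ± 0.233) × 10^6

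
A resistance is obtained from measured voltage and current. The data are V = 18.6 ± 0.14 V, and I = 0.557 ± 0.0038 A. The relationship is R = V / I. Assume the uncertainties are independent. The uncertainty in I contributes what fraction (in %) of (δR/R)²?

45.1%

(δR/R)² = (1·δV/V)² + (-1·δI/I)²
  V term: (1×0.00753)² = 5.67e-05
  I term: (-1×0.00682)² = 4.65e-05
Total = 0.000103. Share from I = 4.65e-05/0.000103 = 0.451.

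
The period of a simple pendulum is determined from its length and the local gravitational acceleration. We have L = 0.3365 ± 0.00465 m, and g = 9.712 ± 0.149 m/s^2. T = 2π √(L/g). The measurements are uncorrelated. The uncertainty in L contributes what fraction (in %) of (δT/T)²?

(δT/T)² = (½·δL/L)² + (−½·δg/g)²
  L term: (0.5×0.0138)² = 4.77e-05
  g term: (-0.5×0.0153)² = 5.88e-05
Total = 0.000107. Share from L = 4.77e-05/0.000107 = 0.448.

44.8%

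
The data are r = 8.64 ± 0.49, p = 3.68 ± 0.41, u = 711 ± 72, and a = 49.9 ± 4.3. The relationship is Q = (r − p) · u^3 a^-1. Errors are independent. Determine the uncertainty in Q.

1.22e+07

Let w = r − p = 4.96. δw = √(δr² + δp²) = √(0.240 + 0.168) = 0.639, so δw/w = 0.129.
Q is then a monomial in w, u, a:
δQ/Q = √((δw/w)² + (3·δu/u)² + (-1·δa/a)²) = √(0.0166 + 0.0923 + 0.00743) = 0.341
Q = 3.57e+07, so δQ = 0.341 × 3.57e+07 = 1.22e+07.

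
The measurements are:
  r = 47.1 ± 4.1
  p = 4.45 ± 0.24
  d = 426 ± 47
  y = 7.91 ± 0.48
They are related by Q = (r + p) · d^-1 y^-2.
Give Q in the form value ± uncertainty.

Let u = r + p = 51.6. δu = √(δr² + δp²) = √(16.8 + 0.0576) = 4.11, so δu/u = 0.0797.
Q is then a monomial in u, d, y:
δQ/Q = √((δu/u)² + (-1·δd/d)² + (-2·δy/y)²) = √(0.00635 + 0.0122 + 0.0147) = 0.182
Q = 0.00193, so δQ = 0.182 × 0.00193 = 0.000353.

0.00193 ± 0.000353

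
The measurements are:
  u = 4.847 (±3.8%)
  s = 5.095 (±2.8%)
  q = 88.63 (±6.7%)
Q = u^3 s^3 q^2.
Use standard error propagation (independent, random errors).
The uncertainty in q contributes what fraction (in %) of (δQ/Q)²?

47.2%

(δQ/Q)² = (3·δu/u)² + (3·δs/s)² + (2·δq/q)²
  u term: (3×0.0380)² = 0.0130
  s term: (3×0.0280)² = 0.00706
  q term: (2×0.0670)² = 0.0180
Total = 0.0380. Share from q = 0.0180/0.0380 = 0.472.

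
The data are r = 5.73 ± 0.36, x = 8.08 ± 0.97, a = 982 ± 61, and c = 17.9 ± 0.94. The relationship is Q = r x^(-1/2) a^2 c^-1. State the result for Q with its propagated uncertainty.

(1.09 ± 0.174) × 10^5

Since Q is a product/quotient, work with relative uncertainties:
  (1·δr/r)² = (1×0.0628)² = 0.00395;  (−½·δx/x)² = (-0.5×0.120)² = 0.00360;  (2·δa/a)² = (2×0.0621)² = 0.0154;  (-1·δc/c)² = (-1×0.0525)² = 0.00276
δQ/Q = √(0.0257) = 0.160
Q = 1.09e+05, so δQ = 0.160 × 1.09e+05 = 17400.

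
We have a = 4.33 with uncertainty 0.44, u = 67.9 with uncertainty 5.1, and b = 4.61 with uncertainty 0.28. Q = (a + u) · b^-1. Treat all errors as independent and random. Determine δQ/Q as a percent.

9.33%

Let w = a + u = 72.2. δw = √(δa² + δu²) = √(0.194 + 26.0) = 5.12, so δw/w = 0.0709.
Q is then a monomial in w, b:
δQ/Q = √((δw/w)² + (-1·δb/b)²) = √(0.00502 + 0.00369) = 0.0933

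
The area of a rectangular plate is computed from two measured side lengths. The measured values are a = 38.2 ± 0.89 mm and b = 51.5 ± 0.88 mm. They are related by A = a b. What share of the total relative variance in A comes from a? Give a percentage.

(δA/A)² = (1·δa/a)² + (1·δb/b)²
  a term: (1×0.0233)² = 0.000543
  b term: (1×0.0171)² = 0.000292
Total = 0.000835. Share from a = 0.000543/0.000835 = 0.650.

65.0%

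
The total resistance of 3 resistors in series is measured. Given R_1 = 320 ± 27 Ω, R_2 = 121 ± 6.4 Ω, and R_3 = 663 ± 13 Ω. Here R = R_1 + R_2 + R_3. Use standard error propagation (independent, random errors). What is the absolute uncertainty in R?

30.6 Ω

Each term contributes (cᵢ δxᵢ)² to (δR)²:
  (δR_1)² = 729;  (δR_2)² = 41.0;  (δR_3)² = 169
δR = √(939) = 30.6 Ω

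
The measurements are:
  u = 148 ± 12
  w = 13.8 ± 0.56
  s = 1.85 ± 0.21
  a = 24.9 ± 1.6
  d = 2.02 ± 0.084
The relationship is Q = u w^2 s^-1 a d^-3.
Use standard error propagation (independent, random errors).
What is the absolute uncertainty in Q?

Q is a product of powers, so relative uncertainties combine in quadrature:
  (1·δu/u)² = (1×0.0811)² = 0.00657;  (2·δw/w)² = (2×0.0406)² = 0.00659;  (-1·δs/s)² = (-1×0.114)² = 0.0129;  (1·δa/a)² = (1×0.0643)² = 0.00413;  (-3·δd/d)² = (-3×0.0416)² = 0.0156
δQ/Q = √(0.0457) = 0.214
Q = 46000, so δQ = 0.214 × 46000 = 9840.

9840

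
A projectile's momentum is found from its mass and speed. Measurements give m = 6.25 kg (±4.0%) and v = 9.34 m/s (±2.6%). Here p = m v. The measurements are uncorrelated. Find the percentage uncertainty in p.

For a monomial p ∝ m, v, fractional errors add in quadrature:
  (1·δm/m)² = (1×0.0400)² = 0.00160;  (1·δv/v)² = (1×0.0260)² = 0.000676
δp/p = √(0.00228) = 0.0477

4.77%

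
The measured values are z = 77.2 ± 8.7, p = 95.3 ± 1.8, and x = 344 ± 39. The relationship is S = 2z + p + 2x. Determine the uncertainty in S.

79.9

Each term contributes (cᵢ δxᵢ)² to (δS)²:
  (2·δz)² = 303;  (δp)² = 3.24;  (2·δx)² = 6080
δS = √(6390) = 79.9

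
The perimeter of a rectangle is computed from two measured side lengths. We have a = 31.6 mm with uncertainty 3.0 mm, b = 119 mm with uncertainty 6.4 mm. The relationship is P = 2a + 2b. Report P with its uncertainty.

For a sum/difference, combine absolute errors in quadrature:
  (2·δa)² = 36.0;  (2·δb)² = 164
δP = √(200) = 14.1 mm
P = 301 mm.

301 ± 14.1 mm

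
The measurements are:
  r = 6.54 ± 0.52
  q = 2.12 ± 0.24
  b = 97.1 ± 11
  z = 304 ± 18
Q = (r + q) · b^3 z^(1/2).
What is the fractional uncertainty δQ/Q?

0.347

Let u = r + q = 8.66. δu = √(δr² + δq²) = √(0.270 + 0.0576) = 0.573, so δu/u = 0.0661.
Q is then a monomial in u, b, z:
δQ/Q = √((δu/u)² + (3·δb/b)² + (½·δz/z)²) = √(0.00437 + 0.116 + 0.000876) = 0.347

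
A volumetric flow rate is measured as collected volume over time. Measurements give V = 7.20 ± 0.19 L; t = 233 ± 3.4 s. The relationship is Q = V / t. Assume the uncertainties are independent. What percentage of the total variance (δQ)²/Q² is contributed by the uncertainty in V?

76.6%

(δQ/Q)² = (1·δV/V)² + (-1·δt/t)²
  V term: (1×0.0264)² = 0.000696
  t term: (-1×0.0146)² = 0.000213
Total = 0.000909. Share from V = 0.000696/0.000909 = 0.766.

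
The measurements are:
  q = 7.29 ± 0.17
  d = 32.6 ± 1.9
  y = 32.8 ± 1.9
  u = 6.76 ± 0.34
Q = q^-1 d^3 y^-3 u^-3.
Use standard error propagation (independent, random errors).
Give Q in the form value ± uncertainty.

For a monomial Q ∝ q^-1, d^3, y^-3, u^-3, fractional errors add in quadrature:
  (-1·δq/q)² = (-1×0.0233)² = 0.000544;  (3·δd/d)² = (3×0.0583)² = 0.0306;  (-3·δy/y)² = (-3×0.0579)² = 0.0302;  (-3·δu/u)² = (-3×0.0503)² = 0.0228
δQ/Q = √(0.0841) = 0.290
Q = 0.000436, so δQ = 0.290 × 0.000436 = 0.000126.

0.000436 ± 0.000126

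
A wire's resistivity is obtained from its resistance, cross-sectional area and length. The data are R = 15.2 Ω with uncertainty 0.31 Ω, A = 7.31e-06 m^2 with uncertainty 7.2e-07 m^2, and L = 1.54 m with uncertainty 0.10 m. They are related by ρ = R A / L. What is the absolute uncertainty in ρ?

8.64e-06 Ω·m

ρ is a product of powers, so relative uncertainties combine in quadrature:
  (1·δR/R)² = (1×0.0204)² = 0.000416;  (1·δA/A)² = (1×0.0985)² = 0.00970;  (-1·δL/L)² = (-1×0.0649)² = 0.00422
δρ/ρ = √(0.0143) = 0.120
ρ = 7.22e-05 Ω·m, so δρ = 0.120 × 7.22e-05 = 8.64e-06 Ω·m.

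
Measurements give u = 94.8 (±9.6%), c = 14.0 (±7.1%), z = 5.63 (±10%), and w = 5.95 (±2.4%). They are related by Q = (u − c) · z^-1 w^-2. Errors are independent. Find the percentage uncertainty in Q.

15.9%

Let h = u − c = 80.8. δh = √(δu² + δc²) = √(82.8 + 0.988) = 9.15, so δh/h = 0.113.
Q is then a monomial in h, z, w:
δQ/Q = √((δh/h)² + (-1·δz/z)² + (-2·δw/w)²) = √(0.0128 + 0.0100 + 0.00230) = 0.159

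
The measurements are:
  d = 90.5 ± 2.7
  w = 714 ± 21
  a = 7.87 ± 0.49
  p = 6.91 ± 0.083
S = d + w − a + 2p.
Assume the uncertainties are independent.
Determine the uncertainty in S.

21.2

Sums and differences: (δS)² = Σ (cᵢ δxᵢ)².
  (δd)² = 7.29;  (δw)² = 441;  (δa)² = 0.240;  (2·δp)² = 0.0276
δS = √(449) = 21.2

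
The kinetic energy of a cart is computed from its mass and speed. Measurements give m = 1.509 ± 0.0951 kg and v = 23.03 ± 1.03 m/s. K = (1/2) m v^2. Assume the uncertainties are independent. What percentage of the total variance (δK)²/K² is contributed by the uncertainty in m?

33.2%

(δK/K)² = (1·δm/m)² + (2·δv/v)²
  m term: (1×0.0630)² = 0.00397
  v term: (2×0.0447)² = 0.00800
Total = 0.0120. Share from m = 0.00397/0.0120 = 0.332.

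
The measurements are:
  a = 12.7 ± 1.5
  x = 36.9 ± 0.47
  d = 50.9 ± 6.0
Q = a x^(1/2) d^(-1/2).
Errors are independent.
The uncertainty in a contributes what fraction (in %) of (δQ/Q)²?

(δQ/Q)² = (1·δa/a)² + (½·δx/x)² + (−½·δd/d)²
  a term: (1×0.118)² = 0.0140
  x term: (0.5×0.0127)² = 4.06e-05
  d term: (-0.5×0.118)² = 0.00347
Total = 0.0175. Share from a = 0.0140/0.0175 = 0.799.

79.9%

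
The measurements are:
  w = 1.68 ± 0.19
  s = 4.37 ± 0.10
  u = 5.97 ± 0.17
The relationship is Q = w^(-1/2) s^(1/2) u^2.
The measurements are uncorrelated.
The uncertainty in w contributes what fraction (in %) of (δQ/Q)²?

(δQ/Q)² = (−½·δw/w)² + (½·δs/s)² + (2·δu/u)²
  w term: (-0.5×0.113)² = 0.00320
  s term: (0.5×0.0229)² = 0.000131
  u term: (2×0.0285)² = 0.00324
Total = 0.00657. Share from w = 0.00320/0.00657 = 0.487.

48.7%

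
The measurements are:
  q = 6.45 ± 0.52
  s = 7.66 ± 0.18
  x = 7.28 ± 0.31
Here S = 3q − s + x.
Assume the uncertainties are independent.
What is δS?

Absolute uncertainties add in quadrature for a linear combination:
  (3·δq)² = 2.43;  (δs)² = 0.0324;  (δx)² = 0.0961
δS = √(2.56) = 1.60

1.60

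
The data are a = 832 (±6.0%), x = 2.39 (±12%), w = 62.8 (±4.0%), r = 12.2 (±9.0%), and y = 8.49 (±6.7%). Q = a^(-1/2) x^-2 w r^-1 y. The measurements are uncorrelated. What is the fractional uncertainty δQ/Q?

Q is a product of powers, so relative uncertainties combine in quadrature:
  (−½·δa/a)² = (-0.5×0.0600)² = 0.000900;  (-2·δx/x)² = (-2×0.120)² = 0.0576;  (1·δw/w)² = (1×0.0400)² = 0.00160;  (-1·δr/r)² = (-1×0.0900)² = 0.00810;  (1·δy/y)² = (1×0.0670)² = 0.00449
δQ/Q = √(0.0727) = 0.270

0.270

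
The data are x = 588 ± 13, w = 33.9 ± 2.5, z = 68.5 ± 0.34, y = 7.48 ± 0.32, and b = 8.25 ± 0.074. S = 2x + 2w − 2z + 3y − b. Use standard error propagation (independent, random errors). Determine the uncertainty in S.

26.5

S is a linear combination, so absolute uncertainties add in quadrature:
  (2·δx)² = 676;  (2·δw)² = 25.0;  (2·δz)² = 0.462;  (3·δy)² = 0.922;  (δb)² = 0.00548
δS = √(702) = 26.5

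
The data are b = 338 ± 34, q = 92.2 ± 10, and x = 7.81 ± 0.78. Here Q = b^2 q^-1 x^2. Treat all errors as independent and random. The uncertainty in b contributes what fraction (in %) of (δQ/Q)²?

(δQ/Q)² = (2·δb/b)² + (-1·δq/q)² + (2·δx/x)²
  b term: (2×0.101)² = 0.0405
  q term: (-1×0.108)² = 0.0118
  x term: (2×0.0999)² = 0.0399
Total = 0.0921. Share from b = 0.0405/0.0921 = 0.439.

43.9%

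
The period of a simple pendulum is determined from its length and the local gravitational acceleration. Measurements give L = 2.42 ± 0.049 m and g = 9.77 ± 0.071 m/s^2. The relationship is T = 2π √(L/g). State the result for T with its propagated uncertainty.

Each factor contributes (exponent × relative error)² to (δT/T)²:
  (½·δL/L)² = (0.5×0.0202)² = 0.000102;  (−½·δg/g)² = (-0.5×0.00727)² = 1.32e-05
δT/T = √(0.000116) = 0.0108
T = 3.13 s, so δT = 0.0108 × 3.13 = 0.0336 s.

3.13 ± 0.0336 s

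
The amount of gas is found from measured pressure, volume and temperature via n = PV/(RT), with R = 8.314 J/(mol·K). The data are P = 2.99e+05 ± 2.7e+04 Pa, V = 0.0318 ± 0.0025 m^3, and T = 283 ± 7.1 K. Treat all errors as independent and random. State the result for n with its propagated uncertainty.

4.04 ± 0.494 mol

For a monomial n ∝ P, V, T^-1, fractional errors add in quadrature:
  (1·δP/P)² = (1×0.0903)² = 0.00815;  (1·δV/V)² = (1×0.0786)² = 0.00618;  (-1·δT/T)² = (-1×0.0251)² = 0.000629
δn/n = √(0.0150) = 0.122
n = 4.04 mol, so δn = 0.122 × 4.04 = 0.494 mol.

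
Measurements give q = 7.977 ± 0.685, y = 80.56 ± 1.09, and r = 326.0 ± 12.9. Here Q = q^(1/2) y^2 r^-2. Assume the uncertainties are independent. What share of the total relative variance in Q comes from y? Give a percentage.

(δQ/Q)² = (½·δq/q)² + (2·δy/y)² + (-2·δr/r)²
  q term: (0.5×0.0859)² = 0.00184
  y term: (2×0.0135)² = 0.000732
  r term: (-2×0.0396)² = 0.00626
Total = 0.00884. Share from y = 0.000732/0.00884 = 0.0828.

8.28%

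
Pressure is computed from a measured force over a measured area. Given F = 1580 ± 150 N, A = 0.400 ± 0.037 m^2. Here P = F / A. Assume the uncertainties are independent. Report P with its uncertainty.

Products/powers → add relative errors in quadrature, weighted by exponent:
  (1·δF/F)² = (1×0.0949)² = 0.00901;  (-1·δA/A)² = (-1×0.0925)² = 0.00856
δP/P = √(0.0176) = 0.133
P = 3950 Pa, so δP = 0.133 × 3950 = 524 Pa.

3950 ± 524 Pa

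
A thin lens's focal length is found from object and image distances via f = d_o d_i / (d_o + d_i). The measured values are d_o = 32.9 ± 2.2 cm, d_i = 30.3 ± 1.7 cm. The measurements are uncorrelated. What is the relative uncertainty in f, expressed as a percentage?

∂f/∂d_o = (d_i/(d_o+d_i))² = 0.230;  ∂f/∂d_i = (d_o/(d_o+d_i))² = 0.271
δf = √((∂f/∂d_o · δd_o)² + (∂f/∂d_i · δd_i)²) = √(0.256 + 0.212) = 0.684 cm
f = 15.8 cm, so δf/f = 0.684/15.8 = 0.0434.

4.34%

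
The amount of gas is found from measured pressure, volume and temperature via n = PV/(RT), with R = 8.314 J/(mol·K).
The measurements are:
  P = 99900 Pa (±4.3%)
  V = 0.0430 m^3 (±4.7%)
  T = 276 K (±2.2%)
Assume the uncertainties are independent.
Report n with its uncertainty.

Each factor contributes (exponent × relative error)² to (δn/n)²:
  (1·δP/P)² = (1×0.0430)² = 0.00185;  (1·δV/V)² = (1×0.0470)² = 0.00221;  (-1·δT/T)² = (-1×0.0220)² = 0.000484
δn/n = √(0.00454) = 0.0674
n = 1.87 mol, so δn = 0.0674 × 1.87 = 0.126 mol.

1.87 ± 0.126 mol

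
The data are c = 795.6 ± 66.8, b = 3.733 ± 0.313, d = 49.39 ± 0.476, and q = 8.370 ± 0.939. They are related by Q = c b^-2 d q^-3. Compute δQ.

Products/powers → add relative errors in quadrature, weighted by exponent:
  (1·δc/c)² = (1×0.0840)² = 0.00705;  (-2·δb/b)² = (-2×0.0838)² = 0.0281;  (1·δd/d)² = (1×0.00964)² = 9.29e-05;  (-3·δq/q)² = (-3×0.112)² = 0.113
δQ/Q = √(0.149) = 0.385
Q = 4.809, so δQ = 0.385 × 4.809 = 1.85.

1.85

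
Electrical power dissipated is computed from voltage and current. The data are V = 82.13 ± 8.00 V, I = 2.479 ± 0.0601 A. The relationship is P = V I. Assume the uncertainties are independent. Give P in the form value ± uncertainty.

203.6 ± 20.4 W

Each factor contributes (exponent × relative error)² to (δP/P)²:
  (1·δV/V)² = (1×0.0974)² = 0.00949;  (1·δI/I)² = (1×0.0242)² = 0.000588
δP/P = √(0.0101) = 0.100
P = 203.6 W, so δP = 0.100 × 203.6 = 20.4 W.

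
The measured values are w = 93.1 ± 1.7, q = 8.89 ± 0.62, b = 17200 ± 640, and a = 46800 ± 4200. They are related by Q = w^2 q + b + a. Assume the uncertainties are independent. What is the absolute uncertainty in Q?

Let p = w^2·q = 77100. δp/p = √((2·δw/w)² + (1·δq/q)²) = √(0.00133 + 0.00486) = 0.0787, so δp = 6070.
Q = p + b + a: δQ = √(δp² + δb² + δa²) = √(3.68e+07 + 4.1e+05 + 1.76e+07) = 7410

7410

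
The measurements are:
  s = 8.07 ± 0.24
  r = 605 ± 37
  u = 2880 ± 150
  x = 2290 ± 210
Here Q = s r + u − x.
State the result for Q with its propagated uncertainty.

Let p = s·r = 4880. δp/p = √((1·δs/s)² + (1·δr/r)²) = √(0.000884 + 0.00374) = 0.0680, so δp = 332.
Q = p + u − x: δQ = √(δp² + δu² + δx²) = √(1.1e+05 + 22500 + 44100) = 421
Q = 5470.

5470 ± 421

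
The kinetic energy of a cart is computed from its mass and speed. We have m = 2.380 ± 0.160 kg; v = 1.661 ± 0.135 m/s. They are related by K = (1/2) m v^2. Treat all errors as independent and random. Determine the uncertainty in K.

K is a product of powers, so relative uncertainties combine in quadrature:
  (1·δm/m)² = (1×0.0672)² = 0.00452;  (2·δv/v)² = (2×0.0813)² = 0.0264
δK/K = √(0.0309) = 0.176
K = 3.283 J, so δK = 0.176 × 3.283 = 0.578 J.

0.578 J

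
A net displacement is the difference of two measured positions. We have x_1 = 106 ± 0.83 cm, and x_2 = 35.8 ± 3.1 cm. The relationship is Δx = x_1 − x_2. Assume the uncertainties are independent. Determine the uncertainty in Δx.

3.21 cm

Absolute uncertainties add in quadrature for a linear combination:
  (δx_1)² = 0.689;  (δx_2)² = 9.61
δΔx = √(10.3) = 3.21 cm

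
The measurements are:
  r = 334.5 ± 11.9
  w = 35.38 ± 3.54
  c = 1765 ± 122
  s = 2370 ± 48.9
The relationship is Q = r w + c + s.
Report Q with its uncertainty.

Let p = r·w = 11830. δp/p = √((1·δr/r)² + (1·δw/w)²) = √(0.00127 + 0.0100) = 0.106, so δp = 1260.
Q = p + c + s: δQ = √(δp² + δc² + δs²) = √(1.58e+06 + 14900 + 2390) = 1260
Q = 15970.

15970 ± 1260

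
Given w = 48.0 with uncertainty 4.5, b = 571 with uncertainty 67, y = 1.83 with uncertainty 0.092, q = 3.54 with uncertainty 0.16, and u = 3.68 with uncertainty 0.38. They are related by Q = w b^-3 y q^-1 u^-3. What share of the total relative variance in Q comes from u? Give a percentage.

(δQ/Q)² = (1·δw/w)² + (-3·δb/b)² + (1·δy/y)² + (-1·δq/q)² + (-3·δu/u)²
  w term: (1×0.0938)² = 0.00879
  b term: (-3×0.117)² = 0.124
  y term: (1×0.0503)² = 0.00253
  q term: (-1×0.0452)² = 0.00204
  u term: (-3×0.103)² = 0.0960
Total = 0.233. Share from u = 0.0960/0.233 = 0.411.

41.1%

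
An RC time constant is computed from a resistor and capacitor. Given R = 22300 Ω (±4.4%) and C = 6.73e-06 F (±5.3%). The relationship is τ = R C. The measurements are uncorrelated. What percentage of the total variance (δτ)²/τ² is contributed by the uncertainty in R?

(δτ/τ)² = (1·δR/R)² + (1·δC/C)²
  R term: (1×0.0440)² = 0.00194
  C term: (1×0.0530)² = 0.00281
Total = 0.00475. Share from R = 0.00194/0.00475 = 0.408.

40.8%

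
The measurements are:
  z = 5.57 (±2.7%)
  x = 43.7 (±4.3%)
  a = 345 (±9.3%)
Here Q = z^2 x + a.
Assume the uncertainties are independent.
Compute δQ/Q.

Let p = z^2·x = 1360. δp/p = √((2·δz/z)² + (1·δx/x)²) = √(0.00292 + 0.00185) = 0.0690, so δp = 93.6.
Q = p + a: δQ = √(δp² + δa²) = √(8760 + 1030) = 98.9
Q = 1700, so δQ/Q = 98.9/1700 = 0.0582.

0.0582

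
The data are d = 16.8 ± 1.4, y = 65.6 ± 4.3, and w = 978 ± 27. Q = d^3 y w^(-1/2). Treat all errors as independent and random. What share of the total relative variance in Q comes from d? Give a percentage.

(δQ/Q)² = (3·δd/d)² + (1·δy/y)² + (−½·δw/w)²
  d term: (3×0.0833)² = 0.0625
  y term: (1×0.0655)² = 0.00430
  w term: (-0.5×0.0276)² = 0.000191
Total = 0.0670. Share from d = 0.0625/0.0670 = 0.933.

93.3%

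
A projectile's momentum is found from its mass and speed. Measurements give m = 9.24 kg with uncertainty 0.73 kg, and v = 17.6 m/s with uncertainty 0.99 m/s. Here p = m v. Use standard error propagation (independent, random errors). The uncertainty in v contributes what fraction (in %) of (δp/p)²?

(δp/p)² = (1·δm/m)² + (1·δv/v)²
  m term: (1×0.0790)² = 0.00624
  v term: (1×0.0562)² = 0.00316
Total = 0.00941. Share from v = 0.00316/0.00941 = 0.336.

33.6%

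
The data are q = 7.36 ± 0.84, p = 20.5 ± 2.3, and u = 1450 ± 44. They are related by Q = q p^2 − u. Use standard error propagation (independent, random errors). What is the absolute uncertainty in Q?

Let w = q·p^2 = 3090. δw/w = √((1·δq/q)² + (2·δp/p)²) = √(0.0130 + 0.0504) = 0.252, so δw = 779.
Q = w − u: δQ = √(δw² + δu²) = √(6.06e+05 + 1940) = 780

780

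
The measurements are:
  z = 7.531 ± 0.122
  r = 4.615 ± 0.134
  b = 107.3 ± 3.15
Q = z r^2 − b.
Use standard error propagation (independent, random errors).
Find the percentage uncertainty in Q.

19.2%

Let p = z·r^2 = 160.4. δp/p = √((1·δz/z)² + (2·δr/r)²) = √(0.000262 + 0.00337) = 0.0603, so δp = 9.67.
Q = p − b: δQ = √(δp² + δb²) = √(93.5 + 9.92) = 10.2
Q = 53.10, so δQ/Q = 10.2/53.10 = 0.192.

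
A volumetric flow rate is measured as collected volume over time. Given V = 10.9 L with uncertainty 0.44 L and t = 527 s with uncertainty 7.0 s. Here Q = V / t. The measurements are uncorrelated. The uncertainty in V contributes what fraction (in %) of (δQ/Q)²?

90.2%

(δQ/Q)² = (1·δV/V)² + (-1·δt/t)²
  V term: (1×0.0404)² = 0.00163
  t term: (-1×0.0133)² = 0.000176
Total = 0.00181. Share from V = 0.00163/0.00181 = 0.902.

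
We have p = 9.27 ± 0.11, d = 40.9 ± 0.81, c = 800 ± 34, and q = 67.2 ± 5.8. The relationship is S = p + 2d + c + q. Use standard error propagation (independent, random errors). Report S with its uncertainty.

S is a linear combination, so absolute uncertainties add in quadrature:
  (δp)² = 0.0121;  (2·δd)² = 2.62;  (δc)² = 1160;  (δq)² = 33.6
δS = √(1190) = 34.5
S = 958.

958 ± 34.5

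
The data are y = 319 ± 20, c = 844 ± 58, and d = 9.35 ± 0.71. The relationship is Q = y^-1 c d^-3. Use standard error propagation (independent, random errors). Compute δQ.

0.000796

Q is a product of powers, so relative uncertainties combine in quadrature:
  (-1·δy/y)² = (-1×0.0627)² = 0.00393;  (1·δc/c)² = (1×0.0687)² = 0.00472;  (-3·δd/d)² = (-3×0.0759)² = 0.0519
δQ/Q = √(0.0605) = 0.246
Q = 0.00324, so δQ = 0.246 × 0.00324 = 0.000796.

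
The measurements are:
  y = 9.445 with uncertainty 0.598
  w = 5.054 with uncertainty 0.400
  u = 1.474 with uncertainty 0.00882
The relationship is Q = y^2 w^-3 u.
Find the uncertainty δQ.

0.274

Each factor contributes (exponent × relative error)² to (δQ/Q)²:
  (2·δy/y)² = (2×0.0633)² = 0.0160;  (-3·δw/w)² = (-3×0.0791)² = 0.0564;  (1·δu/u)² = (1×0.00598)² = 3.58e-05
δQ/Q = √(0.0724) = 0.269
Q = 1.019, so δQ = 0.269 × 1.019 = 0.274.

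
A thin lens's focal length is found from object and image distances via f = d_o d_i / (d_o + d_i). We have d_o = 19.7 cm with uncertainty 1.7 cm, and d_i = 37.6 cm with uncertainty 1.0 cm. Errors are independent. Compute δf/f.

∂f/∂d_o = (d_i/(d_o+d_i))² = 0.431;  ∂f/∂d_i = (d_o/(d_o+d_i))² = 0.118
δf = √((∂f/∂d_o · δd_o)² + (∂f/∂d_i · δd_i)²) = √(0.536 + 0.0140) = 0.741 cm
f = 12.9 cm, so δf/f = 0.741/12.9 = 0.0574.

0.0574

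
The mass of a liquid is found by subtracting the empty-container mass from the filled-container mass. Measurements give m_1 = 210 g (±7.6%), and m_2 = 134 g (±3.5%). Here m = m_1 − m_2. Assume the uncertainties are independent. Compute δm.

Each term contributes (cᵢ δxᵢ)² to (δm)²:
  (δm_1)² = 255;  (δm_2)² = 22.0
δm = √(277) = 16.6 g

16.6 g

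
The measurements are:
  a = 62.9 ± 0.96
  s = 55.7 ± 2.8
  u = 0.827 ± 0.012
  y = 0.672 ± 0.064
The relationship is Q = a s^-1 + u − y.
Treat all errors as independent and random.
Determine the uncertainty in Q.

Let p = a·s^-1 = 1.13. δp/p = √((1·δa/a)² + (-1·δs/s)²) = √(0.000233 + 0.00253) = 0.0525, so δp = 0.0593.
Q = p + u − y: δQ = √(δp² + δu² + δy²) = √(0.00352 + 0.000144 + 0.00410) = 0.0881

0.0881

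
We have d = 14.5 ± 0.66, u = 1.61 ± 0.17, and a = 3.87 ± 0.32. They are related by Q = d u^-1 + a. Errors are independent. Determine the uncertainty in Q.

1.08

Let p = d·u^-1 = 9.01. δp/p = √((1·δd/d)² + (-1·δu/u)²) = √(0.00207 + 0.0111) = 0.115, so δp = 1.04.
Q = p + a: δQ = √(δp² + δa²) = √(1.07 + 0.102) = 1.08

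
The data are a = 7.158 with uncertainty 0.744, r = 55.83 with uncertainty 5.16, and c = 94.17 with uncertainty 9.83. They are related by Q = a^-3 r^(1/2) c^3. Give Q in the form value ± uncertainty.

For a monomial Q ∝ a^-3, r^(1/2), c^3, fractional errors add in quadrature:
  (-3·δa/a)² = (-3×0.104)² = 0.0972;  (½·δr/r)² = (0.5×0.0924)² = 0.00214;  (3·δc/c)² = (3×0.104)² = 0.0981
δQ/Q = √(0.197) = 0.444
Q = 17010, so δQ = 0.444 × 17010 = 7560.

17010 ± 7560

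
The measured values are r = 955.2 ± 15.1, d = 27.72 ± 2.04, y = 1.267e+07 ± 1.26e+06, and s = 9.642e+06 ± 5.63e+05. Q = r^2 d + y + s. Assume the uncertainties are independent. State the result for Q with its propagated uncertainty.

Let p = r^2·d = 2.529e+07. δp/p = √((2·δr/r)² + (1·δd/d)²) = √(0.001000 + 0.00542) = 0.0801, so δp = 2.03e+06.
Q = p + y + s: δQ = √(δp² + δy² + δs²) = √(4.1e+12 + 1.59e+12 + 3.17e+11) = 2.45e+06
Q = 4.76e+07.

(4.760 ± 0.245) × 10^7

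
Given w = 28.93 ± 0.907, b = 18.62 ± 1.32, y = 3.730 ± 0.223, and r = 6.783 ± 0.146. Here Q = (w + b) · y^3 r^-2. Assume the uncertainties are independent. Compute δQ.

10.1

Let u = w + b = 47.55. δu = √(δw² + δb²) = √(0.823 + 1.74) = 1.60, so δu/u = 0.0337.
Q is then a monomial in u, y, r:
δQ/Q = √((δu/u)² + (3·δy/y)² + (-2·δr/r)²) = √(0.00113 + 0.0322 + 0.00185) = 0.188
Q = 53.63, so δQ = 0.188 × 53.63 = 10.1.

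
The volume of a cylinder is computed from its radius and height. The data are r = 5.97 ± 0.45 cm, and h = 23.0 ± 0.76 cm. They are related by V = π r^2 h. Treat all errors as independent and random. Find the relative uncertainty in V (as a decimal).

For a monomial V ∝ r^2, h, fractional errors add in quadrature:
  (2·δr/r)² = (2×0.0754)² = 0.0227;  (1·δh/h)² = (1×0.0330)² = 0.00109
δV/V = √(0.0238) = 0.154

0.154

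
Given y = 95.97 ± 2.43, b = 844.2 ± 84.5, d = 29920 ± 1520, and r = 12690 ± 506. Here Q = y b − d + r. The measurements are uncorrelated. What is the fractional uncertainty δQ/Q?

Let p = y·b = 81020. δp/p = √((1·δy/y)² + (1·δb/b)²) = √(0.000641 + 0.0100) = 0.103, so δp = 8360.
Q = p − d + r: δQ = √(δp² + δd² + δr²) = √(7e+07 + 2.31e+06 + 2.56e+05) = 8520
Q = 63790, so δQ/Q = 8520/63790 = 0.134.

0.134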